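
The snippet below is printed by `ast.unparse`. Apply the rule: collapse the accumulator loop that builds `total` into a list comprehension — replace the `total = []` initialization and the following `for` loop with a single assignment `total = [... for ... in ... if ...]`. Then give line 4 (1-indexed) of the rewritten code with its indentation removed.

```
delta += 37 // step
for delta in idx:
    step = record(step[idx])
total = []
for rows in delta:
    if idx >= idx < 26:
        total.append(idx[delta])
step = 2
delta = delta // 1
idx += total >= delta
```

total = [idx[delta] for rows in delta if idx >= idx < 26]

Transformed code:
delta += 37 // step
for delta in idx:
    step = record(step[idx])
total = [idx[delta] for rows in delta if idx >= idx < 26]
step = 2
delta = delta // 1
idx += total >= delta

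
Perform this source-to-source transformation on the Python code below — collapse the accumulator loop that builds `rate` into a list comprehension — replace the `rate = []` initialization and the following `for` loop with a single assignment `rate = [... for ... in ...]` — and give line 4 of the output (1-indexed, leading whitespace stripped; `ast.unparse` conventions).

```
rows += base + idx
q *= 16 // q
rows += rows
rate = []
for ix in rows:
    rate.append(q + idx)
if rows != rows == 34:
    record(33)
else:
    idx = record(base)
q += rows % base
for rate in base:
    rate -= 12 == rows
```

rate = [q + idx for ix in rows]

Transformed code:
rows += base + idx
q *= 16 // q
rows += rows
rate = [q + idx for ix in rows]
if rows != rows == 34:
    record(33)
else:
    idx = record(base)
q += rows % base
for rate in base:
    rate -= 12 == rows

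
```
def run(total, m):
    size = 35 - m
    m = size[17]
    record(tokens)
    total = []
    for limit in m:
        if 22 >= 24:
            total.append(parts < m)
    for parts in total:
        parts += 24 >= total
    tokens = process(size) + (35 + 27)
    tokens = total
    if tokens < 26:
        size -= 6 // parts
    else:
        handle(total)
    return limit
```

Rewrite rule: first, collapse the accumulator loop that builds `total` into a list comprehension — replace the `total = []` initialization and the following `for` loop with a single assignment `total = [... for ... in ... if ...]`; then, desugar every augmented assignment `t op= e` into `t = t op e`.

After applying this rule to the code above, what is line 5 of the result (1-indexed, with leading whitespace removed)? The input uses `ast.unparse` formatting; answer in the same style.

total = [parts < m for limit in m if 22 >= 24]

Transformed code:
def run(total, m):
    size = 35 - m
    m = size[17]
    record(tokens)
    total = [parts < m for limit in m if 22 >= 24]
    for parts in total:
        parts = parts + (24 >= total)
    tokens = process(size) + (35 + 27)
    tokens = total
    if tokens < 26:
        size = size - 6 // parts
    else:
        handle(total)
    return limit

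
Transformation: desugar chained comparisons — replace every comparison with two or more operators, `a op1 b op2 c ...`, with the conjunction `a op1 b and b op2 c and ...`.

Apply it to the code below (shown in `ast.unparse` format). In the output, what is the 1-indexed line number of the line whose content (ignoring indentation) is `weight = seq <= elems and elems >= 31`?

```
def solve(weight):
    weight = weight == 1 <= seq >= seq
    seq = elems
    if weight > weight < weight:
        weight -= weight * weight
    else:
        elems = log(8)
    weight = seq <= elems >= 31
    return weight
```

Transformed code:
def solve(weight):
    weight = weight == 1 and 1 <= seq and (seq >= seq)
    seq = elems
    if weight > weight and weight < weight:
        weight -= weight * weight
    else:
        elems = log(8)
    weight = seq <= elems and elems >= 31
    return weight

8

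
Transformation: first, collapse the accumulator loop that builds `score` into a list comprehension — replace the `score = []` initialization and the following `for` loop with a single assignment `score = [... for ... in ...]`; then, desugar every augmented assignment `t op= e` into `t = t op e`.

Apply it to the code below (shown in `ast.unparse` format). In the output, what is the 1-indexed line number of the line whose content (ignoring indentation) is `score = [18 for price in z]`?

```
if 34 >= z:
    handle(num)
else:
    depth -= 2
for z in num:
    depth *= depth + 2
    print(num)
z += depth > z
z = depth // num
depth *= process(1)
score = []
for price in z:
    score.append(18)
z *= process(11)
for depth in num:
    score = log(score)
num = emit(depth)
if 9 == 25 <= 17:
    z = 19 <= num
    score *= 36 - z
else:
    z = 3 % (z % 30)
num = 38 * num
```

Transformed code:
if 34 >= z:
    handle(num)
else:
    depth = depth - 2
for z in num:
    depth = depth * (depth + 2)
    print(num)
z = z + (depth > z)
z = depth // num
depth = depth * process(1)
score = [18 for price in z]
z = z * process(11)
for depth in num:
    score = log(score)
num = emit(depth)
if 9 == 25 <= 17:
    z = 19 <= num
    score = score * (36 - z)
else:
    z = 3 % (z % 30)
num = 38 * num

11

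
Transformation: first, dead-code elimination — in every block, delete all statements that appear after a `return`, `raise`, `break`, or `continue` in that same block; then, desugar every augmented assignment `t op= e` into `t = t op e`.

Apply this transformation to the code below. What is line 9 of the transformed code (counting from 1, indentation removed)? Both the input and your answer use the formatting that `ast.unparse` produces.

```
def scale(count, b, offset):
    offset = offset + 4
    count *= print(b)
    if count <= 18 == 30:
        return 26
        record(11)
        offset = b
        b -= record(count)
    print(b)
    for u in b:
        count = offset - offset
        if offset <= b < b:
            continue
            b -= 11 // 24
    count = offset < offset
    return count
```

if offset <= b < b:

Transformed code:
def scale(count, b, offset):
    offset = offset + 4
    count = count * print(b)
    if count <= 18 == 30:
        return 26
    print(b)
    for u in b:
        count = offset - offset
        if offset <= b < b:
            continue
    count = offset < offset
    return count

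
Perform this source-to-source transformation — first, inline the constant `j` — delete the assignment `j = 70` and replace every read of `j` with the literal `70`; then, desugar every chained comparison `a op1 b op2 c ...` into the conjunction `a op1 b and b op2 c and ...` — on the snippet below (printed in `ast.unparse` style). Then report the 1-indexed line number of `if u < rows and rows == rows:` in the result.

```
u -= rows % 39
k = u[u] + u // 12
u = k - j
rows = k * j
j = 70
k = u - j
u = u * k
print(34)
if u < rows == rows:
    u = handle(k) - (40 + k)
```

8

Transformed code:
u -= rows % 39
k = u[u] + u // 12
u = k - 70
rows = k * 70
k = u - 70
u = u * k
print(34)
if u < rows and rows == rows:
    u = handle(k) - (40 + k)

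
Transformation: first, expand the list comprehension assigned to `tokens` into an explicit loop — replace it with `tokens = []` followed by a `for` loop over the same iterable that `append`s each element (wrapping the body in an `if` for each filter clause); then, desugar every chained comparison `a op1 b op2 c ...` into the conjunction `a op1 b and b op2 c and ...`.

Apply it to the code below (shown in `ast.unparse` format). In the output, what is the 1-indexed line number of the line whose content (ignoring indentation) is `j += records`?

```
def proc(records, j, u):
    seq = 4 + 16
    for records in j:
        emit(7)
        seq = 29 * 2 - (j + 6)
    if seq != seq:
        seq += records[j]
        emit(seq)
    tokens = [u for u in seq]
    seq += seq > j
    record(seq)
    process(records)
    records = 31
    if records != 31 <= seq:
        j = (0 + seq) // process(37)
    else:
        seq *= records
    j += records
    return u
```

20

Transformed code:
def proc(records, j, u):
    seq = 4 + 16
    for records in j:
        emit(7)
        seq = 29 * 2 - (j + 6)
    if seq != seq:
        seq += records[j]
        emit(seq)
    tokens = []
    for u in seq:
        tokens.append(u)
    seq += seq > j
    record(seq)
    process(records)
    records = 31
    if records != 31 and 31 <= seq:
        j = (0 + seq) // process(37)
    else:
        seq *= records
    j += records
    return u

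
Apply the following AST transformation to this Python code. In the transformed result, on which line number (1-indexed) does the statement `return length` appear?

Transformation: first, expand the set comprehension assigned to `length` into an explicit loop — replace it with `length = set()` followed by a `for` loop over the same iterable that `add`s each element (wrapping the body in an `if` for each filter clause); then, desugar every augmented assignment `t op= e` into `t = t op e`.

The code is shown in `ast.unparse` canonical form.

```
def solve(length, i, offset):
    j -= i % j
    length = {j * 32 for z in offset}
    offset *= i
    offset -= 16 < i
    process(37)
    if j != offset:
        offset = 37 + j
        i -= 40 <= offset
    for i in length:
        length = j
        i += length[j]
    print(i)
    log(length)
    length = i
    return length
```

18

Transformed code:
def solve(length, i, offset):
    j = j - i % j
    length = set()
    for z in offset:
        length.add(j * 32)
    offset = offset * i
    offset = offset - (16 < i)
    process(37)
    if j != offset:
        offset = 37 + j
        i = i - (40 <= offset)
    for i in length:
        length = j
        i = i + length[j]
    print(i)
    log(length)
    length = i
    return length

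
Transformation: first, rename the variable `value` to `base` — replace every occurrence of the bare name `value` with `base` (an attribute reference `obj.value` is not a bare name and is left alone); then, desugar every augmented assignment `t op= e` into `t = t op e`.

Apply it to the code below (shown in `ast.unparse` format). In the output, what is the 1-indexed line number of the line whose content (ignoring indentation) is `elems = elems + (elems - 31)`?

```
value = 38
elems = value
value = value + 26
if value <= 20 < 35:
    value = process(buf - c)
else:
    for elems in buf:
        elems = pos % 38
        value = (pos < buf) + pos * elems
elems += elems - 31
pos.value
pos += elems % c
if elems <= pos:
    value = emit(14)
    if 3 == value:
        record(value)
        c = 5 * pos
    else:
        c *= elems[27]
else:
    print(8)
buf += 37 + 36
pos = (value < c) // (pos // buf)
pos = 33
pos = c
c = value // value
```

Transformed code:
base = 38
elems = base
base = base + 26
if base <= 20 < 35:
    base = process(buf - c)
else:
    for elems in buf:
        elems = pos % 38
        base = (pos < buf) + pos * elems
elems = elems + (elems - 31)
pos.value
pos = pos + elems % c
if elems <= pos:
    base = emit(14)
    if 3 == base:
        record(base)
        c = 5 * pos
    else:
        c = c * elems[27]
else:
    print(8)
buf = buf + (37 + 36)
pos = (base < c) // (pos // buf)
pos = 33
pos = c
c = base // base

10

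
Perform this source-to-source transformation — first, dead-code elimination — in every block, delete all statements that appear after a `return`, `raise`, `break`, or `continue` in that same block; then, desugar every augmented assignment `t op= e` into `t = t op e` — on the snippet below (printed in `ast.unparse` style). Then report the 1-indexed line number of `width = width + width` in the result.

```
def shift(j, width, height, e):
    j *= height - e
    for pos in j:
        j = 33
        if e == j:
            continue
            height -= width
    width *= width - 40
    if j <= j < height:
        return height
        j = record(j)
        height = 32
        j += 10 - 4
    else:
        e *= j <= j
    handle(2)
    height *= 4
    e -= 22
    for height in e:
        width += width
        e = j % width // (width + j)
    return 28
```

Transformed code:
def shift(j, width, height, e):
    j = j * (height - e)
    for pos in j:
        j = 33
        if e == j:
            continue
    width = width * (width - 40)
    if j <= j < height:
        return height
    else:
        e = e * (j <= j)
    handle(2)
    height = height * 4
    e = e - 22
    for height in e:
        width = width + width
        e = j % width // (width + j)
    return 28

16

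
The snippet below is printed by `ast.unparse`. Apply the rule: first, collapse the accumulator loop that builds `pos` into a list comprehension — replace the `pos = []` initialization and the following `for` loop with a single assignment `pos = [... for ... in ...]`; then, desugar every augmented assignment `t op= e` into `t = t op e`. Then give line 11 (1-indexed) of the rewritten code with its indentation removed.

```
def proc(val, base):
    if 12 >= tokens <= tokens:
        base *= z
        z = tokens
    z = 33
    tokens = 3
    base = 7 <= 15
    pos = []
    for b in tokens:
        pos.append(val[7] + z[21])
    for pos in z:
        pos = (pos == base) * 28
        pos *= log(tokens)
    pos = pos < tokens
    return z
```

pos = pos * log(tokens)

Transformed code:
def proc(val, base):
    if 12 >= tokens <= tokens:
        base = base * z
        z = tokens
    z = 33
    tokens = 3
    base = 7 <= 15
    pos = [val[7] + z[21] for b in tokens]
    for pos in z:
        pos = (pos == base) * 28
        pos = pos * log(tokens)
    pos = pos < tokens
    return z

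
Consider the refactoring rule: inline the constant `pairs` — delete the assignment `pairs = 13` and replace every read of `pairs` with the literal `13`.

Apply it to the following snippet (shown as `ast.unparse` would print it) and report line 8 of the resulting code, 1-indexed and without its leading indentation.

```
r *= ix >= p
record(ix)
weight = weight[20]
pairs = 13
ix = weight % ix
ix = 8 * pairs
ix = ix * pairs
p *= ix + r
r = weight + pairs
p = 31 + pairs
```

r = weight + 13

Transformed code:
r *= ix >= p
record(ix)
weight = weight[20]
ix = weight % ix
ix = 8 * 13
ix = ix * 13
p *= ix + r
r = weight + 13
p = 31 + 13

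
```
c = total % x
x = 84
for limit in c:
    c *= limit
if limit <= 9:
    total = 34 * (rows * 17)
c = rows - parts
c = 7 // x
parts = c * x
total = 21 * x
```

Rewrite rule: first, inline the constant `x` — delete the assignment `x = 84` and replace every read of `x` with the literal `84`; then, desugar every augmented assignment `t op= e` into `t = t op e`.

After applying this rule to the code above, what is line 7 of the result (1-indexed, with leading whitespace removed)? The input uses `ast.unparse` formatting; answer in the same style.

Transformed code:
c = total % 84
for limit in c:
    c = c * limit
if limit <= 9:
    total = 34 * (rows * 17)
c = rows - parts
c = 7 // 84
parts = c * 84
total = 21 * 84

c = 7 // 84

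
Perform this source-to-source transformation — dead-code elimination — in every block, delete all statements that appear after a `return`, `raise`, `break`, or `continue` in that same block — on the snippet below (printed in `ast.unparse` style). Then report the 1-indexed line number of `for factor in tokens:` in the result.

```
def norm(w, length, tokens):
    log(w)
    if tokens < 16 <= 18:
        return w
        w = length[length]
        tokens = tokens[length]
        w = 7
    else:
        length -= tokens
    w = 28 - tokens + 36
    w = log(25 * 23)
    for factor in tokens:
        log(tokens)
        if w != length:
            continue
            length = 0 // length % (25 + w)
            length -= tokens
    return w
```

9

Transformed code:
def norm(w, length, tokens):
    log(w)
    if tokens < 16 <= 18:
        return w
    else:
        length -= tokens
    w = 28 - tokens + 36
    w = log(25 * 23)
    for factor in tokens:
        log(tokens)
        if w != length:
            continue
    return w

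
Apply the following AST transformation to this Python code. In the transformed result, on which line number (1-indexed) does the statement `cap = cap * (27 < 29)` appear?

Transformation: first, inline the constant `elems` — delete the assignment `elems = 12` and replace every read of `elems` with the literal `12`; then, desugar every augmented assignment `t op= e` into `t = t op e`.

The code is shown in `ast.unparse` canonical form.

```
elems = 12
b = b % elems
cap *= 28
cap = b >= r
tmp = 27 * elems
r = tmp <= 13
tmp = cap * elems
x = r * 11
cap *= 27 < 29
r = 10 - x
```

8

Transformed code:
b = b % 12
cap = cap * 28
cap = b >= r
tmp = 27 * 12
r = tmp <= 13
tmp = cap * 12
x = r * 11
cap = cap * (27 < 29)
r = 10 - x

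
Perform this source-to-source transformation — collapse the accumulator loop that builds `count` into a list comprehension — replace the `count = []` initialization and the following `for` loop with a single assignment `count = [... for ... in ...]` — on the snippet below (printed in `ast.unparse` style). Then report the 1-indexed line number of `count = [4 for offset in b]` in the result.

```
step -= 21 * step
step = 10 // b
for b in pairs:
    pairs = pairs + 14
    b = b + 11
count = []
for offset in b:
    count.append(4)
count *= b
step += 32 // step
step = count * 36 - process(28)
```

6

Transformed code:
step -= 21 * step
step = 10 // b
for b in pairs:
    pairs = pairs + 14
    b = b + 11
count = [4 for offset in b]
count *= b
step += 32 // step
step = count * 36 - process(28)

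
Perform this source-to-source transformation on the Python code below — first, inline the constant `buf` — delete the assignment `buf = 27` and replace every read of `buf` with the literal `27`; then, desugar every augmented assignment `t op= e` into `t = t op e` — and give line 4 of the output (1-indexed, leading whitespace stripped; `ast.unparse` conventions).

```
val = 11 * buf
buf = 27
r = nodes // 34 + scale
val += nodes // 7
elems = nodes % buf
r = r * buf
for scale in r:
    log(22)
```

elems = nodes % 27

Transformed code:
val = 11 * 27
r = nodes // 34 + scale
val = val + nodes // 7
elems = nodes % 27
r = r * 27
for scale in r:
    log(22)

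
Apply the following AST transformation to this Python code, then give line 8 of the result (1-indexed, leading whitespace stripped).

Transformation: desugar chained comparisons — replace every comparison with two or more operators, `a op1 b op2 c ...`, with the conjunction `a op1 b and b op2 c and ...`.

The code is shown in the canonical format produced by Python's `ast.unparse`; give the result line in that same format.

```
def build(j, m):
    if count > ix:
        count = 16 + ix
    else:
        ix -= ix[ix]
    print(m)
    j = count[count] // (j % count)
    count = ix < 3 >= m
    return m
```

Transformed code:
def build(j, m):
    if count > ix:
        count = 16 + ix
    else:
        ix -= ix[ix]
    print(m)
    j = count[count] // (j % count)
    count = ix < 3 and 3 >= m
    return m

count = ix < 3 and 3 >= m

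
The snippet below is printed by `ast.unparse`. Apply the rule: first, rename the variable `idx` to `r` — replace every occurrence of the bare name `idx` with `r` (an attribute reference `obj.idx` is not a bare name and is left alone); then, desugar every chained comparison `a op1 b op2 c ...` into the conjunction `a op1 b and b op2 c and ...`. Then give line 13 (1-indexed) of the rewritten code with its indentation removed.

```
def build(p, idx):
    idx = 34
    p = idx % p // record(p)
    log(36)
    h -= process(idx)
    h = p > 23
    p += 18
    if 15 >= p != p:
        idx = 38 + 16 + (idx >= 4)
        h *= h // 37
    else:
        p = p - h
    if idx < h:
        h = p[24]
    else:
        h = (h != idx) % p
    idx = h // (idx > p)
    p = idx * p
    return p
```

Transformed code:
def build(p, r):
    r = 34
    p = r % p // record(p)
    log(36)
    h -= process(r)
    h = p > 23
    p += 18
    if 15 >= p and p != p:
        r = 38 + 16 + (r >= 4)
        h *= h // 37
    else:
        p = p - h
    if r < h:
        h = p[24]
    else:
        h = (h != r) % p
    r = h // (r > p)
    p = r * p
    return p

if r < h:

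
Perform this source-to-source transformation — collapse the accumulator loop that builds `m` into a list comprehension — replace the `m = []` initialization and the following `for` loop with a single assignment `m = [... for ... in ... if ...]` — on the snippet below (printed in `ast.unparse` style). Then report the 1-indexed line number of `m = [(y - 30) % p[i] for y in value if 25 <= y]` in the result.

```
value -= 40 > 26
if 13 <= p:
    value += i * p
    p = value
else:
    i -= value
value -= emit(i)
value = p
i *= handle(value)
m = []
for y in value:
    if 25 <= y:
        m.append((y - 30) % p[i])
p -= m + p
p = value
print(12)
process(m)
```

10

Transformed code:
value -= 40 > 26
if 13 <= p:
    value += i * p
    p = value
else:
    i -= value
value -= emit(i)
value = p
i *= handle(value)
m = [(y - 30) % p[i] for y in value if 25 <= y]
p -= m + p
p = value
print(12)
process(m)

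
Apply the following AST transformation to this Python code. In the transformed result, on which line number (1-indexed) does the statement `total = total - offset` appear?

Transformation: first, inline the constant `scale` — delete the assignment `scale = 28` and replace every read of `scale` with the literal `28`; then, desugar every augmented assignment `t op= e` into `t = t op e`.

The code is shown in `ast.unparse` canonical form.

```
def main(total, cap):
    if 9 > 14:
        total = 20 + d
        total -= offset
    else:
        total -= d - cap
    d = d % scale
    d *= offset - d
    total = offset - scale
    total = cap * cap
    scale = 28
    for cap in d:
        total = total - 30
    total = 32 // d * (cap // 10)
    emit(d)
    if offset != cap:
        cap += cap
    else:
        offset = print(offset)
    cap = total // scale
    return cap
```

4

Transformed code:
def main(total, cap):
    if 9 > 14:
        total = 20 + d
        total = total - offset
    else:
        total = total - (d - cap)
    d = d % 28
    d = d * (offset - d)
    total = offset - 28
    total = cap * cap
    for cap in d:
        total = total - 30
    total = 32 // d * (cap // 10)
    emit(d)
    if offset != cap:
        cap = cap + cap
    else:
        offset = print(offset)
    cap = total // 28
    return cap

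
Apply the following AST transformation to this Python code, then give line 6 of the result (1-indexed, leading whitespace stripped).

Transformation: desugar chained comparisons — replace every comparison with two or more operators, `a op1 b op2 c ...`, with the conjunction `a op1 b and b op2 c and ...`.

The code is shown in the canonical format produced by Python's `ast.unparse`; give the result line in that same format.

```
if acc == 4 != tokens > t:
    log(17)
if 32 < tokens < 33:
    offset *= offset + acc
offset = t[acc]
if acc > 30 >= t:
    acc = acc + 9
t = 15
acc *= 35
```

if acc > 30 and 30 >= t:

Transformed code:
if acc == 4 and 4 != tokens and (tokens > t):
    log(17)
if 32 < tokens and tokens < 33:
    offset *= offset + acc
offset = t[acc]
if acc > 30 and 30 >= t:
    acc = acc + 9
t = 15
acc *= 35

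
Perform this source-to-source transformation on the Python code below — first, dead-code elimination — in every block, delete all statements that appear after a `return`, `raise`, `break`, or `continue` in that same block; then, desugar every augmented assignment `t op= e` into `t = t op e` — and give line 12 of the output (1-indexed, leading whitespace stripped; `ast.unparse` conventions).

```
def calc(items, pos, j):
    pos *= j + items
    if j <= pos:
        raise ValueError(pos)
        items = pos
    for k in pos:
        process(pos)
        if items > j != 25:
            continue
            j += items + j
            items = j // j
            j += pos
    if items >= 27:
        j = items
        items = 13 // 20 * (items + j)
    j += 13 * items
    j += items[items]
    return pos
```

Transformed code:
def calc(items, pos, j):
    pos = pos * (j + items)
    if j <= pos:
        raise ValueError(pos)
    for k in pos:
        process(pos)
        if items > j != 25:
            continue
    if items >= 27:
        j = items
        items = 13 // 20 * (items + j)
    j = j + 13 * items
    j = j + items[items]
    return pos

j = j + 13 * items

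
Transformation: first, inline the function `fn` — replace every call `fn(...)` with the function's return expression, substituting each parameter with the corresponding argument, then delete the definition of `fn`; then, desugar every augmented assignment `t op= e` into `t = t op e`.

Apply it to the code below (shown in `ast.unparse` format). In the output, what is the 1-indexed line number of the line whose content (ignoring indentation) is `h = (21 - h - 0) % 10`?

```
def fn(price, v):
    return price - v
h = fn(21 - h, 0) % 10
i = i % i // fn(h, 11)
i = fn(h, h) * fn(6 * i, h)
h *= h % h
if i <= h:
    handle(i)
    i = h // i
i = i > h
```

1

Transformed code:
h = (21 - h - 0) % 10
i = i % i // (h - 11)
i = (h - h) * (6 * i - h)
h = h * (h % h)
if i <= h:
    handle(i)
    i = h // i
i = i > h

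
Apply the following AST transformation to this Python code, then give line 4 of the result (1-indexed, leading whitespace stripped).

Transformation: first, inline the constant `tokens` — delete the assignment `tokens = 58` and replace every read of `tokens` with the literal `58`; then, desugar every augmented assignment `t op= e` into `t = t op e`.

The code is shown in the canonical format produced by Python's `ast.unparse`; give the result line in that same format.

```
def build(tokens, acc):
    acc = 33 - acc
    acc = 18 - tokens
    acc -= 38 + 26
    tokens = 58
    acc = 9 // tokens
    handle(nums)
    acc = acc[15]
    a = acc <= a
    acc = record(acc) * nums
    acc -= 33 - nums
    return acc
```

acc = acc - (38 + 26)

Transformed code:
def build(tokens, acc):
    acc = 33 - acc
    acc = 18 - 58
    acc = acc - (38 + 26)
    acc = 9 // 58
    handle(nums)
    acc = acc[15]
    a = acc <= a
    acc = record(acc) * nums
    acc = acc - (33 - nums)
    return acc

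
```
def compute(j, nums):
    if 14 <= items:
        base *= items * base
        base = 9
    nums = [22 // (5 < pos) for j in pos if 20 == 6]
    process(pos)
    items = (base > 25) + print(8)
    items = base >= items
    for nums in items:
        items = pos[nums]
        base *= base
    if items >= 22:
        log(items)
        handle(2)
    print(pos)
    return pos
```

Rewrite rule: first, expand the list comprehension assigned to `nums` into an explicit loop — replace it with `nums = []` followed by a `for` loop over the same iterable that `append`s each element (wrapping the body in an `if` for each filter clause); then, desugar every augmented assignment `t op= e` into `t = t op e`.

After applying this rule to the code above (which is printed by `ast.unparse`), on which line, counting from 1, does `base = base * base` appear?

Transformed code:
def compute(j, nums):
    if 14 <= items:
        base = base * (items * base)
        base = 9
    nums = []
    for j in pos:
        if 20 == 6:
            nums.append(22 // (5 < pos))
    process(pos)
    items = (base > 25) + print(8)
    items = base >= items
    for nums in items:
        items = pos[nums]
        base = base * base
    if items >= 22:
        log(items)
        handle(2)
    print(pos)
    return pos

14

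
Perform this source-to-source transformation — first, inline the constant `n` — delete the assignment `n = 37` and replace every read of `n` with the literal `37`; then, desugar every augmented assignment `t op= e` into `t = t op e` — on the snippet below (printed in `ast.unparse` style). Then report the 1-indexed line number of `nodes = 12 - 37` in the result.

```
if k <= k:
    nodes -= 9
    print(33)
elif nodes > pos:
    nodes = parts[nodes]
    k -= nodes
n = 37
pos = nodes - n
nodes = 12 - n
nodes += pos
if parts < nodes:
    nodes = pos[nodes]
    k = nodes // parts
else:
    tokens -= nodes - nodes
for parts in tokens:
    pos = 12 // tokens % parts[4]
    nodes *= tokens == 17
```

Transformed code:
if k <= k:
    nodes = nodes - 9
    print(33)
elif nodes > pos:
    nodes = parts[nodes]
    k = k - nodes
pos = nodes - 37
nodes = 12 - 37
nodes = nodes + pos
if parts < nodes:
    nodes = pos[nodes]
    k = nodes // parts
else:
    tokens = tokens - (nodes - nodes)
for parts in tokens:
    pos = 12 // tokens % parts[4]
    nodes = nodes * (tokens == 17)

8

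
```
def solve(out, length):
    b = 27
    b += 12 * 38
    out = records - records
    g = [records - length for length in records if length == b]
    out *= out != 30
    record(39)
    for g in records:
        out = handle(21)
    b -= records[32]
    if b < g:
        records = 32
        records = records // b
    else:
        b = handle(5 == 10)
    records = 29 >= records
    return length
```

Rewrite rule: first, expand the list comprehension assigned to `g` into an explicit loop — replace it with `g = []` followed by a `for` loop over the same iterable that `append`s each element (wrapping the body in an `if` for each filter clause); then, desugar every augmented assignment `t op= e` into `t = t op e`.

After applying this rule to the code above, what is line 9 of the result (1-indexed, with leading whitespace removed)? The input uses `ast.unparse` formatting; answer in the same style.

out = out * (out != 30)

Transformed code:
def solve(out, length):
    b = 27
    b = b + 12 * 38
    out = records - records
    g = []
    for length in records:
        if length == b:
            g.append(records - length)
    out = out * (out != 30)
    record(39)
    for g in records:
        out = handle(21)
    b = b - records[32]
    if b < g:
        records = 32
        records = records // b
    else:
        b = handle(5 == 10)
    records = 29 >= records
    return length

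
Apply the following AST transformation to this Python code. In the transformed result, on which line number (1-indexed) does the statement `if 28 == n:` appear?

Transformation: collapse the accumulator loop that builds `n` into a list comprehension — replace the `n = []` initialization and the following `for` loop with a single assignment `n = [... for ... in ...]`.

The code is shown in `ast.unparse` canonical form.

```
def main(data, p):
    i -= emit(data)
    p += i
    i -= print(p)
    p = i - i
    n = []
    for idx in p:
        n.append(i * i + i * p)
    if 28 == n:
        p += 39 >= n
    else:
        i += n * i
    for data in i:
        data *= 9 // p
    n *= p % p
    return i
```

Transformed code:
def main(data, p):
    i -= emit(data)
    p += i
    i -= print(p)
    p = i - i
    n = [i * i + i * p for idx in p]
    if 28 == n:
        p += 39 >= n
    else:
        i += n * i
    for data in i:
        data *= 9 // p
    n *= p % p
    return i

7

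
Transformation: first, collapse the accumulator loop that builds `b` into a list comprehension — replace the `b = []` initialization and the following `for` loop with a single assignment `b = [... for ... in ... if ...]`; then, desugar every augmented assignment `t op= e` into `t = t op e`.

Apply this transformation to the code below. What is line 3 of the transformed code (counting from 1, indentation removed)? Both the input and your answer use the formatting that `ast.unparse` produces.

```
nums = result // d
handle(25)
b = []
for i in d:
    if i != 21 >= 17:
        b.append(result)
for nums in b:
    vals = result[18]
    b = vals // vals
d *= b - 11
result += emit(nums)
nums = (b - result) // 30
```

b = [result for i in d if i != 21 >= 17]

Transformed code:
nums = result // d
handle(25)
b = [result for i in d if i != 21 >= 17]
for nums in b:
    vals = result[18]
    b = vals // vals
d = d * (b - 11)
result = result + emit(nums)
nums = (b - result) // 30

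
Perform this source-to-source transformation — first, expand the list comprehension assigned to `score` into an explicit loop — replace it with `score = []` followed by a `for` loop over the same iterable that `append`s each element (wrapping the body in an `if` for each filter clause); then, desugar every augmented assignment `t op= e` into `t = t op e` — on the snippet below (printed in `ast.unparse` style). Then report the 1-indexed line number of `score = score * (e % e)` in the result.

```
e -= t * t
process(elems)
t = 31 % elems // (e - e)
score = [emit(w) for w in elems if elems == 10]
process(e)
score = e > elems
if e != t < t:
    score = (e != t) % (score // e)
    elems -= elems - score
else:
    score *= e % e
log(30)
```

14

Transformed code:
e = e - t * t
process(elems)
t = 31 % elems // (e - e)
score = []
for w in elems:
    if elems == 10:
        score.append(emit(w))
process(e)
score = e > elems
if e != t < t:
    score = (e != t) % (score // e)
    elems = elems - (elems - score)
else:
    score = score * (e % e)
log(30)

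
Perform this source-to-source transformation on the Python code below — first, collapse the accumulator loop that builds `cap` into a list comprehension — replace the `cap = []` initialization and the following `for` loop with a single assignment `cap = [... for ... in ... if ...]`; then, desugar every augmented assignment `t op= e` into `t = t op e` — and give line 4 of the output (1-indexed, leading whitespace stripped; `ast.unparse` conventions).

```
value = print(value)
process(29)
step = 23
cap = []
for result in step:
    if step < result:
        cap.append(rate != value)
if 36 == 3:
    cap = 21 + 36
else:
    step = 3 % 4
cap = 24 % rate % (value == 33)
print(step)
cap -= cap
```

Transformed code:
value = print(value)
process(29)
step = 23
cap = [rate != value for result in step if step < result]
if 36 == 3:
    cap = 21 + 36
else:
    step = 3 % 4
cap = 24 % rate % (value == 33)
print(step)
cap = cap - cap

cap = [rate != value for result in step if step < result]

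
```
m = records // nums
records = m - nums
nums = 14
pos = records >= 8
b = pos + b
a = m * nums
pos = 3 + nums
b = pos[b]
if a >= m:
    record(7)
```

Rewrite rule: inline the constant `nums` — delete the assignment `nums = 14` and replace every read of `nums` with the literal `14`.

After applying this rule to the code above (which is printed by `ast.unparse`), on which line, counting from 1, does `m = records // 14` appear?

1

Transformed code:
m = records // 14
records = m - 14
pos = records >= 8
b = pos + b
a = m * 14
pos = 3 + 14
b = pos[b]
if a >= m:
    record(7)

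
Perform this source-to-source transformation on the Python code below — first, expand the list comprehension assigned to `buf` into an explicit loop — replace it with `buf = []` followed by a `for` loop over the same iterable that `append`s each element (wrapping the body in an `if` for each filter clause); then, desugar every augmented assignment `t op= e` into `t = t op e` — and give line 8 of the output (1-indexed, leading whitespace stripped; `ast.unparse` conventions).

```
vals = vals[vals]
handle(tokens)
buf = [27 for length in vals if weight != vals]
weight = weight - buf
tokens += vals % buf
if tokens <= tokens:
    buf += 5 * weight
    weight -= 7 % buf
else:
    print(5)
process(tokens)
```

tokens = tokens + vals % buf

Transformed code:
vals = vals[vals]
handle(tokens)
buf = []
for length in vals:
    if weight != vals:
        buf.append(27)
weight = weight - buf
tokens = tokens + vals % buf
if tokens <= tokens:
    buf = buf + 5 * weight
    weight = weight - 7 % buf
else:
    print(5)
process(tokens)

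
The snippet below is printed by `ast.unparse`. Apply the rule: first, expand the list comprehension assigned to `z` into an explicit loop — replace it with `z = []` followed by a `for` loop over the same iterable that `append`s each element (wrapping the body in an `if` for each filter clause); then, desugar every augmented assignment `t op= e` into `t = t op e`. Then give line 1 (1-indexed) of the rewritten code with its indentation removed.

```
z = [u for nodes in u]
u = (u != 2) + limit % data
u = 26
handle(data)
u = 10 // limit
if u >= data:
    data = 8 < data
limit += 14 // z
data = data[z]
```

Transformed code:
z = []
for nodes in u:
    z.append(u)
u = (u != 2) + limit % data
u = 26
handle(data)
u = 10 // limit
if u >= data:
    data = 8 < data
limit = limit + 14 // z
data = data[z]

z = []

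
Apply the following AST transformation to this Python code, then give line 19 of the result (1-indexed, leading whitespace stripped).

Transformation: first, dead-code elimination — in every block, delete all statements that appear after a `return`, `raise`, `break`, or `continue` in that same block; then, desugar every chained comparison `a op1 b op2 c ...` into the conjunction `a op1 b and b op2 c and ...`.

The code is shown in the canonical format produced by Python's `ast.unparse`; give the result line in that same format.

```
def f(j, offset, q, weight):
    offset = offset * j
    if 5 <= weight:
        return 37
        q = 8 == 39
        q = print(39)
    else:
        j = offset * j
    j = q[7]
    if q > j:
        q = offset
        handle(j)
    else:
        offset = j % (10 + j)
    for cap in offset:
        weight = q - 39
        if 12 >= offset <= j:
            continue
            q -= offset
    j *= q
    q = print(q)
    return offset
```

Transformed code:
def f(j, offset, q, weight):
    offset = offset * j
    if 5 <= weight:
        return 37
    else:
        j = offset * j
    j = q[7]
    if q > j:
        q = offset
        handle(j)
    else:
        offset = j % (10 + j)
    for cap in offset:
        weight = q - 39
        if 12 >= offset and offset <= j:
            continue
    j *= q
    q = print(q)
    return offset

return offset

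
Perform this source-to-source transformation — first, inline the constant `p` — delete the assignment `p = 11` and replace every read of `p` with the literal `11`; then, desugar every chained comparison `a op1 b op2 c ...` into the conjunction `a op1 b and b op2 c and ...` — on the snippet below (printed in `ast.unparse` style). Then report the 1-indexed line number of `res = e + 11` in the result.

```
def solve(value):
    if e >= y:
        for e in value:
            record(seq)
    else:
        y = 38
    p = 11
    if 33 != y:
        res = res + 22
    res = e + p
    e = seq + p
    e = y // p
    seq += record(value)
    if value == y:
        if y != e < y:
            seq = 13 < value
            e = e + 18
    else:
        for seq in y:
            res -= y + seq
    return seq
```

9

Transformed code:
def solve(value):
    if e >= y:
        for e in value:
            record(seq)
    else:
        y = 38
    if 33 != y:
        res = res + 22
    res = e + 11
    e = seq + 11
    e = y // 11
    seq += record(value)
    if value == y:
        if y != e and e < y:
            seq = 13 < value
            e = e + 18
    else:
        for seq in y:
            res -= y + seq
    return seq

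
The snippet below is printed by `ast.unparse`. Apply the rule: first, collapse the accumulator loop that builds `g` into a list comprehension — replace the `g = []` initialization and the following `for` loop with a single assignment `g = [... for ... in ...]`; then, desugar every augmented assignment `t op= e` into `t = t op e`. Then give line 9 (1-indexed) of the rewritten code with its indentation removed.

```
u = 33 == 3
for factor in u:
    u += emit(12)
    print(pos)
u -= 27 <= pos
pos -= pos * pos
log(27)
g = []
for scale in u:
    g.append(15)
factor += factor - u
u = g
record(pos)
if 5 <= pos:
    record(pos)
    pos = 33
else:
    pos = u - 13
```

factor = factor + (factor - u)

Transformed code:
u = 33 == 3
for factor in u:
    u = u + emit(12)
    print(pos)
u = u - (27 <= pos)
pos = pos - pos * pos
log(27)
g = [15 for scale in u]
factor = factor + (factor - u)
u = g
record(pos)
if 5 <= pos:
    record(pos)
    pos = 33
else:
    pos = u - 13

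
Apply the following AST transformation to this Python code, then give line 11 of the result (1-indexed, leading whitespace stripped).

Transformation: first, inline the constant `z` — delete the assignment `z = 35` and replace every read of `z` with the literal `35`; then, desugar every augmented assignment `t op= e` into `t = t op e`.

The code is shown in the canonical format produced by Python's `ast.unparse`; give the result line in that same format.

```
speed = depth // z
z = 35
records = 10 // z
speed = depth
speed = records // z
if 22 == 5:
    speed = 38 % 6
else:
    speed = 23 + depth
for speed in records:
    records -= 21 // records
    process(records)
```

Transformed code:
speed = depth // 35
records = 10 // 35
speed = depth
speed = records // 35
if 22 == 5:
    speed = 38 % 6
else:
    speed = 23 + depth
for speed in records:
    records = records - 21 // records
    process(records)

process(records)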